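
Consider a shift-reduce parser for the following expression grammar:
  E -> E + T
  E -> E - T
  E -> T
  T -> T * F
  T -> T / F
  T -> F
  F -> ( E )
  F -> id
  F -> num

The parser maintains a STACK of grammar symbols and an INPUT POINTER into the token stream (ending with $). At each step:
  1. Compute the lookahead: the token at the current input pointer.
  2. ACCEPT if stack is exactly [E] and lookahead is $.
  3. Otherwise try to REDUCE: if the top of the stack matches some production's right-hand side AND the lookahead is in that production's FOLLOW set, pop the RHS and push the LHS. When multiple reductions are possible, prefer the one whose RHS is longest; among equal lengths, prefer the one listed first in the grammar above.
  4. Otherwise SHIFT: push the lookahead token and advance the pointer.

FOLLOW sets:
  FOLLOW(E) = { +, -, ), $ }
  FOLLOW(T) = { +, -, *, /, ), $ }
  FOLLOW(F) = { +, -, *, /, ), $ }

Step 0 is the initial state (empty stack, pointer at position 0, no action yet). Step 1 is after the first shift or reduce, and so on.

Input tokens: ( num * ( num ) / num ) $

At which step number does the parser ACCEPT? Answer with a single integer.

Answer: 23

Derivation:
Step 1: shift (. Stack=[(] ptr=1 lookahead=num remaining=[num * ( num ) / num ) $]
Step 2: shift num. Stack=[( num] ptr=2 lookahead=* remaining=[* ( num ) / num ) $]
Step 3: reduce F->num. Stack=[( F] ptr=2 lookahead=* remaining=[* ( num ) / num ) $]
Step 4: reduce T->F. Stack=[( T] ptr=2 lookahead=* remaining=[* ( num ) / num ) $]
Step 5: shift *. Stack=[( T *] ptr=3 lookahead=( remaining=[( num ) / num ) $]
Step 6: shift (. Stack=[( T * (] ptr=4 lookahead=num remaining=[num ) / num ) $]
Step 7: shift num. Stack=[( T * ( num] ptr=5 lookahead=) remaining=[) / num ) $]
Step 8: reduce F->num. Stack=[( T * ( F] ptr=5 lookahead=) remaining=[) / num ) $]
Step 9: reduce T->F. Stack=[( T * ( T] ptr=5 lookahead=) remaining=[) / num ) $]
Step 10: reduce E->T. Stack=[( T * ( E] ptr=5 lookahead=) remaining=[) / num ) $]
Step 11: shift ). Stack=[( T * ( E )] ptr=6 lookahead=/ remaining=[/ num ) $]
Step 12: reduce F->( E ). Stack=[( T * F] ptr=6 lookahead=/ remaining=[/ num ) $]
Step 13: reduce T->T * F. Stack=[( T] ptr=6 lookahead=/ remaining=[/ num ) $]
Step 14: shift /. Stack=[( T /] ptr=7 lookahead=num remaining=[num ) $]
Step 15: shift num. Stack=[( T / num] ptr=8 lookahead=) remaining=[) $]
Step 16: reduce F->num. Stack=[( T / F] ptr=8 lookahead=) remaining=[) $]
Step 17: reduce T->T / F. Stack=[( T] ptr=8 lookahead=) remaining=[) $]
Step 18: reduce E->T. Stack=[( E] ptr=8 lookahead=) remaining=[) $]
Step 19: shift ). Stack=[( E )] ptr=9 lookahead=$ remaining=[$]
Step 20: reduce F->( E ). Stack=[F] ptr=9 lookahead=$ remaining=[$]
Step 21: reduce T->F. Stack=[T] ptr=9 lookahead=$ remaining=[$]
Step 22: reduce E->T. Stack=[E] ptr=9 lookahead=$ remaining=[$]
Step 23: accept. Stack=[E] ptr=9 lookahead=$ remaining=[$]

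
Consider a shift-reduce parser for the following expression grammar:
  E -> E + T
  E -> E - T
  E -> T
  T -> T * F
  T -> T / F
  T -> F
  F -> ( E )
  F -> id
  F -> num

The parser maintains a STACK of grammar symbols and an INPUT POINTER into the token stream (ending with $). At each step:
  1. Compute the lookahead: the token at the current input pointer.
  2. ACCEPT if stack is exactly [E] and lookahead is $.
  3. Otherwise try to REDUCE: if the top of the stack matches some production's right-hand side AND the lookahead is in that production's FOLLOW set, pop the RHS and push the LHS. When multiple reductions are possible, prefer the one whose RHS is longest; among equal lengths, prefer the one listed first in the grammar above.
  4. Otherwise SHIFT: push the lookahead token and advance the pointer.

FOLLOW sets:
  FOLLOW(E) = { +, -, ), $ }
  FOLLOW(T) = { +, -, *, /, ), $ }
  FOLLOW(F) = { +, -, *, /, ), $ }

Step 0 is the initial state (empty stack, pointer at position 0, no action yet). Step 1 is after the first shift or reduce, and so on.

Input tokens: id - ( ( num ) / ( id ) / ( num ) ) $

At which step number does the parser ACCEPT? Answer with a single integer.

Answer: 38

Derivation:
Step 1: shift id. Stack=[id] ptr=1 lookahead=- remaining=[- ( ( num ) / ( id ) / ( num ) ) $]
Step 2: reduce F->id. Stack=[F] ptr=1 lookahead=- remaining=[- ( ( num ) / ( id ) / ( num ) ) $]
Step 3: reduce T->F. Stack=[T] ptr=1 lookahead=- remaining=[- ( ( num ) / ( id ) / ( num ) ) $]
Step 4: reduce E->T. Stack=[E] ptr=1 lookahead=- remaining=[- ( ( num ) / ( id ) / ( num ) ) $]
Step 5: shift -. Stack=[E -] ptr=2 lookahead=( remaining=[( ( num ) / ( id ) / ( num ) ) $]
Step 6: shift (. Stack=[E - (] ptr=3 lookahead=( remaining=[( num ) / ( id ) / ( num ) ) $]
Step 7: shift (. Stack=[E - ( (] ptr=4 lookahead=num remaining=[num ) / ( id ) / ( num ) ) $]
Step 8: shift num. Stack=[E - ( ( num] ptr=5 lookahead=) remaining=[) / ( id ) / ( num ) ) $]
Step 9: reduce F->num. Stack=[E - ( ( F] ptr=5 lookahead=) remaining=[) / ( id ) / ( num ) ) $]
Step 10: reduce T->F. Stack=[E - ( ( T] ptr=5 lookahead=) remaining=[) / ( id ) / ( num ) ) $]
Step 11: reduce E->T. Stack=[E - ( ( E] ptr=5 lookahead=) remaining=[) / ( id ) / ( num ) ) $]
Step 12: shift ). Stack=[E - ( ( E )] ptr=6 lookahead=/ remaining=[/ ( id ) / ( num ) ) $]
Step 13: reduce F->( E ). Stack=[E - ( F] ptr=6 lookahead=/ remaining=[/ ( id ) / ( num ) ) $]
Step 14: reduce T->F. Stack=[E - ( T] ptr=6 lookahead=/ remaining=[/ ( id ) / ( num ) ) $]
Step 15: shift /. Stack=[E - ( T /] ptr=7 lookahead=( remaining=[( id ) / ( num ) ) $]
Step 16: shift (. Stack=[E - ( T / (] ptr=8 lookahead=id remaining=[id ) / ( num ) ) $]
Step 17: shift id. Stack=[E - ( T / ( id] ptr=9 lookahead=) remaining=[) / ( num ) ) $]
Step 18: reduce F->id. Stack=[E - ( T / ( F] ptr=9 lookahead=) remaining=[) / ( num ) ) $]
Step 19: reduce T->F. Stack=[E - ( T / ( T] ptr=9 lookahead=) remaining=[) / ( num ) ) $]
Step 20: reduce E->T. Stack=[E - ( T / ( E] ptr=9 lookahead=) remaining=[) / ( num ) ) $]
Step 21: shift ). Stack=[E - ( T / ( E )] ptr=10 lookahead=/ remaining=[/ ( num ) ) $]
Step 22: reduce F->( E ). Stack=[E - ( T / F] ptr=10 lookahead=/ remaining=[/ ( num ) ) $]
Step 23: reduce T->T / F. Stack=[E - ( T] ptr=10 lookahead=/ remaining=[/ ( num ) ) $]
Step 24: shift /. Stack=[E - ( T /] ptr=11 lookahead=( remaining=[( num ) ) $]
Step 25: shift (. Stack=[E - ( T / (] ptr=12 lookahead=num remaining=[num ) ) $]
Step 26: shift num. Stack=[E - ( T / ( num] ptr=13 lookahead=) remaining=[) ) $]
Step 27: reduce F->num. Stack=[E - ( T / ( F] ptr=13 lookahead=) remaining=[) ) $]
Step 28: reduce T->F. Stack=[E - ( T / ( T] ptr=13 lookahead=) remaining=[) ) $]
Step 29: reduce E->T. Stack=[E - ( T / ( E] ptr=13 lookahead=) remaining=[) ) $]
Step 30: shift ). Stack=[E - ( T / ( E )] ptr=14 lookahead=) remaining=[) $]
Step 31: reduce F->( E ). Stack=[E - ( T / F] ptr=14 lookahead=) remaining=[) $]
Step 32: reduce T->T / F. Stack=[E - ( T] ptr=14 lookahead=) remaining=[) $]
Step 33: reduce E->T. Stack=[E - ( E] ptr=14 lookahead=) remaining=[) $]
Step 34: shift ). Stack=[E - ( E )] ptr=15 lookahead=$ remaining=[$]
Step 35: reduce F->( E ). Stack=[E - F] ptr=15 lookahead=$ remaining=[$]
Step 36: reduce T->F. Stack=[E - T] ptr=15 lookahead=$ remaining=[$]
Step 37: reduce E->E - T. Stack=[E] ptr=15 lookahead=$ remaining=[$]
Step 38: accept. Stack=[E] ptr=15 lookahead=$ remaining=[$]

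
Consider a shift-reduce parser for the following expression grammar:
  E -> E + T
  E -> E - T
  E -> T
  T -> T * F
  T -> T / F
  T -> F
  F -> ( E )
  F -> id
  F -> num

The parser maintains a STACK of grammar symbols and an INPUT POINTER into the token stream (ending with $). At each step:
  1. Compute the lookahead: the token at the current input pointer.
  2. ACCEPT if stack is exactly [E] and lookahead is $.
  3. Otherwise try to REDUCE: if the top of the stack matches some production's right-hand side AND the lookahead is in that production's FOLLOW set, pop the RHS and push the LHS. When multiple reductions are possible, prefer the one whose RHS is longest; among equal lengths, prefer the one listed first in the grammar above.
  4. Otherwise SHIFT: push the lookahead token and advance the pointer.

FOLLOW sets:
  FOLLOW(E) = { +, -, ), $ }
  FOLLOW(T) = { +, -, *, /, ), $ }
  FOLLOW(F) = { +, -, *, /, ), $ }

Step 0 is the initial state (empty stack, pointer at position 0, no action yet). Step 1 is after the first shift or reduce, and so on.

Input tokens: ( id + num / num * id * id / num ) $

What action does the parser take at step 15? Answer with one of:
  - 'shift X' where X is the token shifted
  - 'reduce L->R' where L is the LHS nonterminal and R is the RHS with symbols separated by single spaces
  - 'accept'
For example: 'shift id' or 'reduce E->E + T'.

Answer: shift id

Derivation:
Step 1: shift (. Stack=[(] ptr=1 lookahead=id remaining=[id + num / num * id * id / num ) $]
Step 2: shift id. Stack=[( id] ptr=2 lookahead=+ remaining=[+ num / num * id * id / num ) $]
Step 3: reduce F->id. Stack=[( F] ptr=2 lookahead=+ remaining=[+ num / num * id * id / num ) $]
Step 4: reduce T->F. Stack=[( T] ptr=2 lookahead=+ remaining=[+ num / num * id * id / num ) $]
Step 5: reduce E->T. Stack=[( E] ptr=2 lookahead=+ remaining=[+ num / num * id * id / num ) $]
Step 6: shift +. Stack=[( E +] ptr=3 lookahead=num remaining=[num / num * id * id / num ) $]
Step 7: shift num. Stack=[( E + num] ptr=4 lookahead=/ remaining=[/ num * id * id / num ) $]
Step 8: reduce F->num. Stack=[( E + F] ptr=4 lookahead=/ remaining=[/ num * id * id / num ) $]
Step 9: reduce T->F. Stack=[( E + T] ptr=4 lookahead=/ remaining=[/ num * id * id / num ) $]
Step 10: shift /. Stack=[( E + T /] ptr=5 lookahead=num remaining=[num * id * id / num ) $]
Step 11: shift num. Stack=[( E + T / num] ptr=6 lookahead=* remaining=[* id * id / num ) $]
Step 12: reduce F->num. Stack=[( E + T / F] ptr=6 lookahead=* remaining=[* id * id / num ) $]
Step 13: reduce T->T / F. Stack=[( E + T] ptr=6 lookahead=* remaining=[* id * id / num ) $]
Step 14: shift *. Stack=[( E + T *] ptr=7 lookahead=id remaining=[id * id / num ) $]
Step 15: shift id. Stack=[( E + T * id] ptr=8 lookahead=* remaining=[* id / num ) $]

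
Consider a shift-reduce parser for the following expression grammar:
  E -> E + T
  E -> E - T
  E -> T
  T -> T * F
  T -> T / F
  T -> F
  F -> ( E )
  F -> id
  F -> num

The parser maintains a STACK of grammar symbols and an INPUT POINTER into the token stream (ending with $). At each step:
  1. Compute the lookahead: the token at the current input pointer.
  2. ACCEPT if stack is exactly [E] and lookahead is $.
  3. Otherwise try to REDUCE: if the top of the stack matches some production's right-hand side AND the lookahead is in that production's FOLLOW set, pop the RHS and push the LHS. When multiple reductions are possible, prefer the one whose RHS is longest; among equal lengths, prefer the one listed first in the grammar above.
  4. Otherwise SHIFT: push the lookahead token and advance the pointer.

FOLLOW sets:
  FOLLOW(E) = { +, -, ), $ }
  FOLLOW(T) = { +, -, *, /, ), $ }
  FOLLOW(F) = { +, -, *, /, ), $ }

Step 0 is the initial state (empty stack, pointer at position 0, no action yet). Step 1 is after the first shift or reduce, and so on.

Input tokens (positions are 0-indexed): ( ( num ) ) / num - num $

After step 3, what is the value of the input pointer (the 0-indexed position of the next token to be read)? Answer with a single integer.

Step 1: shift (. Stack=[(] ptr=1 lookahead=( remaining=[( num ) ) / num - num $]
Step 2: shift (. Stack=[( (] ptr=2 lookahead=num remaining=[num ) ) / num - num $]
Step 3: shift num. Stack=[( ( num] ptr=3 lookahead=) remaining=[) ) / num - num $]

Answer: 3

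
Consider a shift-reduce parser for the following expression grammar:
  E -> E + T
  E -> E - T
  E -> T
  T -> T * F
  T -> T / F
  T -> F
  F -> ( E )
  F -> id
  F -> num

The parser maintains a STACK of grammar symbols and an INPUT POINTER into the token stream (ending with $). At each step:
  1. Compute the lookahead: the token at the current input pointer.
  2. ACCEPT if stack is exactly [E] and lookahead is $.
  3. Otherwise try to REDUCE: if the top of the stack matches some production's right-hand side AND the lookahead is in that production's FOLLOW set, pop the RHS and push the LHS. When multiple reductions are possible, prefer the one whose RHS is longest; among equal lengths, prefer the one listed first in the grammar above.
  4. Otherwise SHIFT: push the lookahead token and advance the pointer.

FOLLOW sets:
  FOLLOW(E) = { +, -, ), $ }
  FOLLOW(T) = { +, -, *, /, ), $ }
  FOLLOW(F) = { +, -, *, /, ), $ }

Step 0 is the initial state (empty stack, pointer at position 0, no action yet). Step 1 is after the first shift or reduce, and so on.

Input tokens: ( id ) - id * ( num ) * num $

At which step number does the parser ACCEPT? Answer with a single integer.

Answer: 28

Derivation:
Step 1: shift (. Stack=[(] ptr=1 lookahead=id remaining=[id ) - id * ( num ) * num $]
Step 2: shift id. Stack=[( id] ptr=2 lookahead=) remaining=[) - id * ( num ) * num $]
Step 3: reduce F->id. Stack=[( F] ptr=2 lookahead=) remaining=[) - id * ( num ) * num $]
Step 4: reduce T->F. Stack=[( T] ptr=2 lookahead=) remaining=[) - id * ( num ) * num $]
Step 5: reduce E->T. Stack=[( E] ptr=2 lookahead=) remaining=[) - id * ( num ) * num $]
Step 6: shift ). Stack=[( E )] ptr=3 lookahead=- remaining=[- id * ( num ) * num $]
Step 7: reduce F->( E ). Stack=[F] ptr=3 lookahead=- remaining=[- id * ( num ) * num $]
Step 8: reduce T->F. Stack=[T] ptr=3 lookahead=- remaining=[- id * ( num ) * num $]
Step 9: reduce E->T. Stack=[E] ptr=3 lookahead=- remaining=[- id * ( num ) * num $]
Step 10: shift -. Stack=[E -] ptr=4 lookahead=id remaining=[id * ( num ) * num $]
Step 11: shift id. Stack=[E - id] ptr=5 lookahead=* remaining=[* ( num ) * num $]
Step 12: reduce F->id. Stack=[E - F] ptr=5 lookahead=* remaining=[* ( num ) * num $]
Step 13: reduce T->F. Stack=[E - T] ptr=5 lookahead=* remaining=[* ( num ) * num $]
Step 14: shift *. Stack=[E - T *] ptr=6 lookahead=( remaining=[( num ) * num $]
Step 15: shift (. Stack=[E - T * (] ptr=7 lookahead=num remaining=[num ) * num $]
Step 16: shift num. Stack=[E - T * ( num] ptr=8 lookahead=) remaining=[) * num $]
Step 17: reduce F->num. Stack=[E - T * ( F] ptr=8 lookahead=) remaining=[) * num $]
Step 18: reduce T->F. Stack=[E - T * ( T] ptr=8 lookahead=) remaining=[) * num $]
Step 19: reduce E->T. Stack=[E - T * ( E] ptr=8 lookahead=) remaining=[) * num $]
Step 20: shift ). Stack=[E - T * ( E )] ptr=9 lookahead=* remaining=[* num $]
Step 21: reduce F->( E ). Stack=[E - T * F] ptr=9 lookahead=* remaining=[* num $]
Step 22: reduce T->T * F. Stack=[E - T] ptr=9 lookahead=* remaining=[* num $]
Step 23: shift *. Stack=[E - T *] ptr=10 lookahead=num remaining=[num $]
Step 24: shift num. Stack=[E - T * num] ptr=11 lookahead=$ remaining=[$]
Step 25: reduce F->num. Stack=[E - T * F] ptr=11 lookahead=$ remaining=[$]
Step 26: reduce T->T * F. Stack=[E - T] ptr=11 lookahead=$ remaining=[$]
Step 27: reduce E->E - T. Stack=[E] ptr=11 lookahead=$ remaining=[$]
Step 28: accept. Stack=[E] ptr=11 lookahead=$ remaining=[$]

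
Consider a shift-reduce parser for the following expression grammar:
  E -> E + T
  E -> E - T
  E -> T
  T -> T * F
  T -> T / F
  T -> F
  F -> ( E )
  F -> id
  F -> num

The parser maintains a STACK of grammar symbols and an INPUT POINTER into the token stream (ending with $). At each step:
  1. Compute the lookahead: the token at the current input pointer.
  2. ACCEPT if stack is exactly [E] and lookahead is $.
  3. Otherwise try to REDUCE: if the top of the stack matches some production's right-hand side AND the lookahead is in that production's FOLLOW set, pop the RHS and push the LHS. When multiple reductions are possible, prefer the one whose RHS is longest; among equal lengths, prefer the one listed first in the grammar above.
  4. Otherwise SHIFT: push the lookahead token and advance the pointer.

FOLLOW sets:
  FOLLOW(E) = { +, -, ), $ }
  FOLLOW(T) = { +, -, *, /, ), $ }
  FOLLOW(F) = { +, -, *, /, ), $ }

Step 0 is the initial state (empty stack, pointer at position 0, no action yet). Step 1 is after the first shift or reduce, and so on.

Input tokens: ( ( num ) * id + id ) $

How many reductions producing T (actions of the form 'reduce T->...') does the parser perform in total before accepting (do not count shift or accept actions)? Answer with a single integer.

Answer: 5

Derivation:
Step 1: shift (. Stack=[(] ptr=1 lookahead=( remaining=[( num ) * id + id ) $]
Step 2: shift (. Stack=[( (] ptr=2 lookahead=num remaining=[num ) * id + id ) $]
Step 3: shift num. Stack=[( ( num] ptr=3 lookahead=) remaining=[) * id + id ) $]
Step 4: reduce F->num. Stack=[( ( F] ptr=3 lookahead=) remaining=[) * id + id ) $]
Step 5: reduce T->F. Stack=[( ( T] ptr=3 lookahead=) remaining=[) * id + id ) $]
Step 6: reduce E->T. Stack=[( ( E] ptr=3 lookahead=) remaining=[) * id + id ) $]
Step 7: shift ). Stack=[( ( E )] ptr=4 lookahead=* remaining=[* id + id ) $]
Step 8: reduce F->( E ). Stack=[( F] ptr=4 lookahead=* remaining=[* id + id ) $]
Step 9: reduce T->F. Stack=[( T] ptr=4 lookahead=* remaining=[* id + id ) $]
Step 10: shift *. Stack=[( T *] ptr=5 lookahead=id remaining=[id + id ) $]
Step 11: shift id. Stack=[( T * id] ptr=6 lookahead=+ remaining=[+ id ) $]
Step 12: reduce F->id. Stack=[( T * F] ptr=6 lookahead=+ remaining=[+ id ) $]
Step 13: reduce T->T * F. Stack=[( T] ptr=6 lookahead=+ remaining=[+ id ) $]
Step 14: reduce E->T. Stack=[( E] ptr=6 lookahead=+ remaining=[+ id ) $]
Step 15: shift +. Stack=[( E +] ptr=7 lookahead=id remaining=[id ) $]
Step 16: shift id. Stack=[( E + id] ptr=8 lookahead=) remaining=[) $]
Step 17: reduce F->id. Stack=[( E + F] ptr=8 lookahead=) remaining=[) $]
Step 18: reduce T->F. Stack=[( E + T] ptr=8 lookahead=) remaining=[) $]
Step 19: reduce E->E + T. Stack=[( E] ptr=8 lookahead=) remaining=[) $]
Step 20: shift ). Stack=[( E )] ptr=9 lookahead=$ remaining=[$]
Step 21: reduce F->( E ). Stack=[F] ptr=9 lookahead=$ remaining=[$]
Step 22: reduce T->F. Stack=[T] ptr=9 lookahead=$ remaining=[$]
Step 23: reduce E->T. Stack=[E] ptr=9 lookahead=$ remaining=[$]
Step 24: accept. Stack=[E] ptr=9 lookahead=$ remaining=[$]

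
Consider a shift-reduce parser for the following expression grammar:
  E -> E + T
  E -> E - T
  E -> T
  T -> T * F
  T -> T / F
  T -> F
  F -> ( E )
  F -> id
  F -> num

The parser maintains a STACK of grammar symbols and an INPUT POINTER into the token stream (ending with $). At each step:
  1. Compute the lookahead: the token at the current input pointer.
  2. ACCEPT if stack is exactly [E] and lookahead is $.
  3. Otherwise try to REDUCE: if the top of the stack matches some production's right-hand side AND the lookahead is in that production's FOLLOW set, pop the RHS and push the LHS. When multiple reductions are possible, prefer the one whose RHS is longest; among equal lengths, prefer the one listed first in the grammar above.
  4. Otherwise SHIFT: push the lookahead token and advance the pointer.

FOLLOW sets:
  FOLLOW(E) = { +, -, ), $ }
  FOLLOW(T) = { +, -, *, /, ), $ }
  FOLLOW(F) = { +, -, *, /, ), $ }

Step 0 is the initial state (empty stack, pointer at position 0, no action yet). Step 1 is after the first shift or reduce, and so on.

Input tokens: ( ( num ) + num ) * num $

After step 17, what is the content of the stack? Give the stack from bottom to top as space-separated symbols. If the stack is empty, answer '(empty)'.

Step 1: shift (. Stack=[(] ptr=1 lookahead=( remaining=[( num ) + num ) * num $]
Step 2: shift (. Stack=[( (] ptr=2 lookahead=num remaining=[num ) + num ) * num $]
Step 3: shift num. Stack=[( ( num] ptr=3 lookahead=) remaining=[) + num ) * num $]
Step 4: reduce F->num. Stack=[( ( F] ptr=3 lookahead=) remaining=[) + num ) * num $]
Step 5: reduce T->F. Stack=[( ( T] ptr=3 lookahead=) remaining=[) + num ) * num $]
Step 6: reduce E->T. Stack=[( ( E] ptr=3 lookahead=) remaining=[) + num ) * num $]
Step 7: shift ). Stack=[( ( E )] ptr=4 lookahead=+ remaining=[+ num ) * num $]
Step 8: reduce F->( E ). Stack=[( F] ptr=4 lookahead=+ remaining=[+ num ) * num $]
Step 9: reduce T->F. Stack=[( T] ptr=4 lookahead=+ remaining=[+ num ) * num $]
Step 10: reduce E->T. Stack=[( E] ptr=4 lookahead=+ remaining=[+ num ) * num $]
Step 11: shift +. Stack=[( E +] ptr=5 lookahead=num remaining=[num ) * num $]
Step 12: shift num. Stack=[( E + num] ptr=6 lookahead=) remaining=[) * num $]
Step 13: reduce F->num. Stack=[( E + F] ptr=6 lookahead=) remaining=[) * num $]
Step 14: reduce T->F. Stack=[( E + T] ptr=6 lookahead=) remaining=[) * num $]
Step 15: reduce E->E + T. Stack=[( E] ptr=6 lookahead=) remaining=[) * num $]
Step 16: shift ). Stack=[( E )] ptr=7 lookahead=* remaining=[* num $]
Step 17: reduce F->( E ). Stack=[F] ptr=7 lookahead=* remaining=[* num $]

Answer: F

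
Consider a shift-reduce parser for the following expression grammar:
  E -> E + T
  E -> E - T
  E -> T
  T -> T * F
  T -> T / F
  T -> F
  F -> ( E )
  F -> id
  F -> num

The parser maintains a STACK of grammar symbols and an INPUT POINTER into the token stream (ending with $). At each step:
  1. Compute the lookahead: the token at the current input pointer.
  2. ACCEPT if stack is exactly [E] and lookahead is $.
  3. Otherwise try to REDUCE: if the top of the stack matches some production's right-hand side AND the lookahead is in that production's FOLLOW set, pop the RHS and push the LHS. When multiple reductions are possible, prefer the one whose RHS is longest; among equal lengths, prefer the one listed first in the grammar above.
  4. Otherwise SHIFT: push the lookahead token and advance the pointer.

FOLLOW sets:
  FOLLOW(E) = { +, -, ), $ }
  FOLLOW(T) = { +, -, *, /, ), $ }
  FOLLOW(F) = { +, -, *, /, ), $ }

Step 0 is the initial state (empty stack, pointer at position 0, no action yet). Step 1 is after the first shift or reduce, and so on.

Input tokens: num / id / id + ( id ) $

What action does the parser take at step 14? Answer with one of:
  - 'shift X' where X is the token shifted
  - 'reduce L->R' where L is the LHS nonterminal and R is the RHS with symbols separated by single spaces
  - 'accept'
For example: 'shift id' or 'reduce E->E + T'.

Answer: shift (

Derivation:
Step 1: shift num. Stack=[num] ptr=1 lookahead=/ remaining=[/ id / id + ( id ) $]
Step 2: reduce F->num. Stack=[F] ptr=1 lookahead=/ remaining=[/ id / id + ( id ) $]
Step 3: reduce T->F. Stack=[T] ptr=1 lookahead=/ remaining=[/ id / id + ( id ) $]
Step 4: shift /. Stack=[T /] ptr=2 lookahead=id remaining=[id / id + ( id ) $]
Step 5: shift id. Stack=[T / id] ptr=3 lookahead=/ remaining=[/ id + ( id ) $]
Step 6: reduce F->id. Stack=[T / F] ptr=3 lookahead=/ remaining=[/ id + ( id ) $]
Step 7: reduce T->T / F. Stack=[T] ptr=3 lookahead=/ remaining=[/ id + ( id ) $]
Step 8: shift /. Stack=[T /] ptr=4 lookahead=id remaining=[id + ( id ) $]
Step 9: shift id. Stack=[T / id] ptr=5 lookahead=+ remaining=[+ ( id ) $]
Step 10: reduce F->id. Stack=[T / F] ptr=5 lookahead=+ remaining=[+ ( id ) $]
Step 11: reduce T->T / F. Stack=[T] ptr=5 lookahead=+ remaining=[+ ( id ) $]
Step 12: reduce E->T. Stack=[E] ptr=5 lookahead=+ remaining=[+ ( id ) $]
Step 13: shift +. Stack=[E +] ptr=6 lookahead=( remaining=[( id ) $]
Step 14: shift (. Stack=[E + (] ptr=7 lookahead=id remaining=[id ) $]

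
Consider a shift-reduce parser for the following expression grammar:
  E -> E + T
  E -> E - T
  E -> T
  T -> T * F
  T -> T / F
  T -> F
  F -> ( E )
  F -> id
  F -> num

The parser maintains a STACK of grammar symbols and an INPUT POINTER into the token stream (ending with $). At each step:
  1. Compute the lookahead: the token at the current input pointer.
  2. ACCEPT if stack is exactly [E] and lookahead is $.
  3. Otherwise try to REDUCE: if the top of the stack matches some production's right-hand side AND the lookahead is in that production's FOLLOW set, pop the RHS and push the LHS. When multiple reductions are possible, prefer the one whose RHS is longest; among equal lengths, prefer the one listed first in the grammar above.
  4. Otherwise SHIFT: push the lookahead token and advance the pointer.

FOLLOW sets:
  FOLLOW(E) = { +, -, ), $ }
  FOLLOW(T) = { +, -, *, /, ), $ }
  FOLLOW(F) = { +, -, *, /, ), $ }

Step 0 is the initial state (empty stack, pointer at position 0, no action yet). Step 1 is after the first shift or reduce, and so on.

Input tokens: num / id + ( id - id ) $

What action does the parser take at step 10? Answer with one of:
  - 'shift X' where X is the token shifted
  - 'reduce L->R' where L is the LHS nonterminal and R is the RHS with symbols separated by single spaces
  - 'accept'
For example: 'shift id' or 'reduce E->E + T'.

Step 1: shift num. Stack=[num] ptr=1 lookahead=/ remaining=[/ id + ( id - id ) $]
Step 2: reduce F->num. Stack=[F] ptr=1 lookahead=/ remaining=[/ id + ( id - id ) $]
Step 3: reduce T->F. Stack=[T] ptr=1 lookahead=/ remaining=[/ id + ( id - id ) $]
Step 4: shift /. Stack=[T /] ptr=2 lookahead=id remaining=[id + ( id - id ) $]
Step 5: shift id. Stack=[T / id] ptr=3 lookahead=+ remaining=[+ ( id - id ) $]
Step 6: reduce F->id. Stack=[T / F] ptr=3 lookahead=+ remaining=[+ ( id - id ) $]
Step 7: reduce T->T / F. Stack=[T] ptr=3 lookahead=+ remaining=[+ ( id - id ) $]
Step 8: reduce E->T. Stack=[E] ptr=3 lookahead=+ remaining=[+ ( id - id ) $]
Step 9: shift +. Stack=[E +] ptr=4 lookahead=( remaining=[( id - id ) $]
Step 10: shift (. Stack=[E + (] ptr=5 lookahead=id remaining=[id - id ) $]

Answer: shift (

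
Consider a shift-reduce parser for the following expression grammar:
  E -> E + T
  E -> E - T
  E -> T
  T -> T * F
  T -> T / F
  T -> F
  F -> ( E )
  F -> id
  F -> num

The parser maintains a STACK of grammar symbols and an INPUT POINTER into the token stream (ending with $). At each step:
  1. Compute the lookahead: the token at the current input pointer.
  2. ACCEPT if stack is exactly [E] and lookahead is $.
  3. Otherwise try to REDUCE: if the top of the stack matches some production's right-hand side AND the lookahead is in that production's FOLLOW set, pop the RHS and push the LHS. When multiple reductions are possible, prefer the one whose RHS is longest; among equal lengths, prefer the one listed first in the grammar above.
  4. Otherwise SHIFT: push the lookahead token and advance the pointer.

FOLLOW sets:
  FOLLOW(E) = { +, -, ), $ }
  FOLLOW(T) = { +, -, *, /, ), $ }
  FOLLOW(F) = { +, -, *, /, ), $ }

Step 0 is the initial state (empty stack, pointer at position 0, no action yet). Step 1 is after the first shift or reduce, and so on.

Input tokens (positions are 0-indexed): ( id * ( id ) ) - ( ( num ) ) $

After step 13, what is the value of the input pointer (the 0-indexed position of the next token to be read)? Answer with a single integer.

Step 1: shift (. Stack=[(] ptr=1 lookahead=id remaining=[id * ( id ) ) - ( ( num ) ) $]
Step 2: shift id. Stack=[( id] ptr=2 lookahead=* remaining=[* ( id ) ) - ( ( num ) ) $]
Step 3: reduce F->id. Stack=[( F] ptr=2 lookahead=* remaining=[* ( id ) ) - ( ( num ) ) $]
Step 4: reduce T->F. Stack=[( T] ptr=2 lookahead=* remaining=[* ( id ) ) - ( ( num ) ) $]
Step 5: shift *. Stack=[( T *] ptr=3 lookahead=( remaining=[( id ) ) - ( ( num ) ) $]
Step 6: shift (. Stack=[( T * (] ptr=4 lookahead=id remaining=[id ) ) - ( ( num ) ) $]
Step 7: shift id. Stack=[( T * ( id] ptr=5 lookahead=) remaining=[) ) - ( ( num ) ) $]
Step 8: reduce F->id. Stack=[( T * ( F] ptr=5 lookahead=) remaining=[) ) - ( ( num ) ) $]
Step 9: reduce T->F. Stack=[( T * ( T] ptr=5 lookahead=) remaining=[) ) - ( ( num ) ) $]
Step 10: reduce E->T. Stack=[( T * ( E] ptr=5 lookahead=) remaining=[) ) - ( ( num ) ) $]
Step 11: shift ). Stack=[( T * ( E )] ptr=6 lookahead=) remaining=[) - ( ( num ) ) $]
Step 12: reduce F->( E ). Stack=[( T * F] ptr=6 lookahead=) remaining=[) - ( ( num ) ) $]
Step 13: reduce T->T * F. Stack=[( T] ptr=6 lookahead=) remaining=[) - ( ( num ) ) $]

Answer: 6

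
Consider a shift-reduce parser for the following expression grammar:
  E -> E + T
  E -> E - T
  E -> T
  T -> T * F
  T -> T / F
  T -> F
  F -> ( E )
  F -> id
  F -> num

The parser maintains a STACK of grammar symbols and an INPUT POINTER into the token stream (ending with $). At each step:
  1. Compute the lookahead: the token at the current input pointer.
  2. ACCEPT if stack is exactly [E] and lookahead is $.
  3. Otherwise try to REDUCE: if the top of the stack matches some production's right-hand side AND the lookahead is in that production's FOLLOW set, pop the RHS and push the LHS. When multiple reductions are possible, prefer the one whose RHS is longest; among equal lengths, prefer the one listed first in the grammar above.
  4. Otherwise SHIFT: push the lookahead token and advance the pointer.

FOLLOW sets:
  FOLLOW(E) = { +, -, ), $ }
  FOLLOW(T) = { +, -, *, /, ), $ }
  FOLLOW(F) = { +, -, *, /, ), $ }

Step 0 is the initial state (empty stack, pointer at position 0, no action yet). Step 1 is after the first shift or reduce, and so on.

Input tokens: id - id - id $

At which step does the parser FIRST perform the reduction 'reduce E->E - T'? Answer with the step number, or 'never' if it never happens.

Answer: 9

Derivation:
Step 1: shift id. Stack=[id] ptr=1 lookahead=- remaining=[- id - id $]
Step 2: reduce F->id. Stack=[F] ptr=1 lookahead=- remaining=[- id - id $]
Step 3: reduce T->F. Stack=[T] ptr=1 lookahead=- remaining=[- id - id $]
Step 4: reduce E->T. Stack=[E] ptr=1 lookahead=- remaining=[- id - id $]
Step 5: shift -. Stack=[E -] ptr=2 lookahead=id remaining=[id - id $]
Step 6: shift id. Stack=[E - id] ptr=3 lookahead=- remaining=[- id $]
Step 7: reduce F->id. Stack=[E - F] ptr=3 lookahead=- remaining=[- id $]
Step 8: reduce T->F. Stack=[E - T] ptr=3 lookahead=- remaining=[- id $]
Step 9: reduce E->E - T. Stack=[E] ptr=3 lookahead=- remaining=[- id $]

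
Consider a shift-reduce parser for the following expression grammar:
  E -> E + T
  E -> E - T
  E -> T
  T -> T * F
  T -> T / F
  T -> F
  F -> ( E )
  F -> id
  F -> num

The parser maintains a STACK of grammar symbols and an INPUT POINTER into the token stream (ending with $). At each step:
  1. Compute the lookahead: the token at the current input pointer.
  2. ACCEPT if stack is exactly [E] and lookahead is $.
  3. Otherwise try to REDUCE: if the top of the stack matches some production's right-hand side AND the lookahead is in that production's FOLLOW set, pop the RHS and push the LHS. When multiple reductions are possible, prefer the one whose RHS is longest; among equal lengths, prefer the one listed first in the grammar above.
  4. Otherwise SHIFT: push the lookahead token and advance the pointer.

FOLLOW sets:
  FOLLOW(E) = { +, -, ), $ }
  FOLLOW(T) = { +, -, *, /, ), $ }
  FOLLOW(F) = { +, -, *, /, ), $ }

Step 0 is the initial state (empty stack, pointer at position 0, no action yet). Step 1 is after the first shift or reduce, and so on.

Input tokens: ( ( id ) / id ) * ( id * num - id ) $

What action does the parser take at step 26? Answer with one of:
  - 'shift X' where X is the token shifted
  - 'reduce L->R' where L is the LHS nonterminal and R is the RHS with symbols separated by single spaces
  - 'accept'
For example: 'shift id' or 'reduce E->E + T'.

Answer: reduce T->T * F

Derivation:
Step 1: shift (. Stack=[(] ptr=1 lookahead=( remaining=[( id ) / id ) * ( id * num - id ) $]
Step 2: shift (. Stack=[( (] ptr=2 lookahead=id remaining=[id ) / id ) * ( id * num - id ) $]
Step 3: shift id. Stack=[( ( id] ptr=3 lookahead=) remaining=[) / id ) * ( id * num - id ) $]
Step 4: reduce F->id. Stack=[( ( F] ptr=3 lookahead=) remaining=[) / id ) * ( id * num - id ) $]
Step 5: reduce T->F. Stack=[( ( T] ptr=3 lookahead=) remaining=[) / id ) * ( id * num - id ) $]
Step 6: reduce E->T. Stack=[( ( E] ptr=3 lookahead=) remaining=[) / id ) * ( id * num - id ) $]
Step 7: shift ). Stack=[( ( E )] ptr=4 lookahead=/ remaining=[/ id ) * ( id * num - id ) $]
Step 8: reduce F->( E ). Stack=[( F] ptr=4 lookahead=/ remaining=[/ id ) * ( id * num - id ) $]
Step 9: reduce T->F. Stack=[( T] ptr=4 lookahead=/ remaining=[/ id ) * ( id * num - id ) $]
Step 10: shift /. Stack=[( T /] ptr=5 lookahead=id remaining=[id ) * ( id * num - id ) $]
Step 11: shift id. Stack=[( T / id] ptr=6 lookahead=) remaining=[) * ( id * num - id ) $]
Step 12: reduce F->id. Stack=[( T / F] ptr=6 lookahead=) remaining=[) * ( id * num - id ) $]
Step 13: reduce T->T / F. Stack=[( T] ptr=6 lookahead=) remaining=[) * ( id * num - id ) $]
Step 14: reduce E->T. Stack=[( E] ptr=6 lookahead=) remaining=[) * ( id * num - id ) $]
Step 15: shift ). Stack=[( E )] ptr=7 lookahead=* remaining=[* ( id * num - id ) $]
Step 16: reduce F->( E ). Stack=[F] ptr=7 lookahead=* remaining=[* ( id * num - id ) $]
Step 17: reduce T->F. Stack=[T] ptr=7 lookahead=* remaining=[* ( id * num - id ) $]
Step 18: shift *. Stack=[T *] ptr=8 lookahead=( remaining=[( id * num - id ) $]
Step 19: shift (. Stack=[T * (] ptr=9 lookahead=id remaining=[id * num - id ) $]
Step 20: shift id. Stack=[T * ( id] ptr=10 lookahead=* remaining=[* num - id ) $]
Step 21: reduce F->id. Stack=[T * ( F] ptr=10 lookahead=* remaining=[* num - id ) $]
Step 22: reduce T->F. Stack=[T * ( T] ptr=10 lookahead=* remaining=[* num - id ) $]
Step 23: shift *. Stack=[T * ( T *] ptr=11 lookahead=num remaining=[num - id ) $]
Step 24: shift num. Stack=[T * ( T * num] ptr=12 lookahead=- remaining=[- id ) $]
Step 25: reduce F->num. Stack=[T * ( T * F] ptr=12 lookahead=- remaining=[- id ) $]
Step 26: reduce T->T * F. Stack=[T * ( T] ptr=12 lookahead=- remaining=[- id ) $]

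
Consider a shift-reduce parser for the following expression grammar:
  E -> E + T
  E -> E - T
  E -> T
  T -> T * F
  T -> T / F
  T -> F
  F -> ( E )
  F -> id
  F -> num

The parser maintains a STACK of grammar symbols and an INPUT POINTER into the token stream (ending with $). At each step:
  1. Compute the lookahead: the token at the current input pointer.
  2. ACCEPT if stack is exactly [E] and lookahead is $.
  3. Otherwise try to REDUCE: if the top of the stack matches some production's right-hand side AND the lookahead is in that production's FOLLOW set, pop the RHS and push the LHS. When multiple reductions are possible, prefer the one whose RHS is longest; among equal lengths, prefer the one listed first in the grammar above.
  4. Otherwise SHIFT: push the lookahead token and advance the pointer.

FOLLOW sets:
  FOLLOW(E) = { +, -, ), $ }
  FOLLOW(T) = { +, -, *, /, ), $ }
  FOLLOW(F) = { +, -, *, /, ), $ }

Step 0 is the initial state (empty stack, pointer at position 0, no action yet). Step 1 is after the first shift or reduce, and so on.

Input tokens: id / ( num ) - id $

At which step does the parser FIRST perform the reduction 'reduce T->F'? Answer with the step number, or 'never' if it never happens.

Step 1: shift id. Stack=[id] ptr=1 lookahead=/ remaining=[/ ( num ) - id $]
Step 2: reduce F->id. Stack=[F] ptr=1 lookahead=/ remaining=[/ ( num ) - id $]
Step 3: reduce T->F. Stack=[T] ptr=1 lookahead=/ remaining=[/ ( num ) - id $]

Answer: 3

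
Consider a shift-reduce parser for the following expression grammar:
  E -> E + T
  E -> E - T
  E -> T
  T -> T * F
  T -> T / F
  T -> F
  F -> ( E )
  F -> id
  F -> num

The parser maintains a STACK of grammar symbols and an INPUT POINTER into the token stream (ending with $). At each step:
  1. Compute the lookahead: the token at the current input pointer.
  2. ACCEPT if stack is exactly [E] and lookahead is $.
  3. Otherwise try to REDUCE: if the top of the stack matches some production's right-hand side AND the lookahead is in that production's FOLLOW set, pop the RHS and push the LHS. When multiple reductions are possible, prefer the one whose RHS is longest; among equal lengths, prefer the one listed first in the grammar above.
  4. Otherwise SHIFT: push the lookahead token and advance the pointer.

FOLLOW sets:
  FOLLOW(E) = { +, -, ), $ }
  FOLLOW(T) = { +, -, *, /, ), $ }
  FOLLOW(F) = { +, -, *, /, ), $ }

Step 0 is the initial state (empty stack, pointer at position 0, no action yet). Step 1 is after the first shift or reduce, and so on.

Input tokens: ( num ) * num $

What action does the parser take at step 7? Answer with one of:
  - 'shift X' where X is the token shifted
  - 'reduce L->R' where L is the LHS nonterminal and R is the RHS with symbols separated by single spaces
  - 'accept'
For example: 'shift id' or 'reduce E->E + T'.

Step 1: shift (. Stack=[(] ptr=1 lookahead=num remaining=[num ) * num $]
Step 2: shift num. Stack=[( num] ptr=2 lookahead=) remaining=[) * num $]
Step 3: reduce F->num. Stack=[( F] ptr=2 lookahead=) remaining=[) * num $]
Step 4: reduce T->F. Stack=[( T] ptr=2 lookahead=) remaining=[) * num $]
Step 5: reduce E->T. Stack=[( E] ptr=2 lookahead=) remaining=[) * num $]
Step 6: shift ). Stack=[( E )] ptr=3 lookahead=* remaining=[* num $]
Step 7: reduce F->( E ). Stack=[F] ptr=3 lookahead=* remaining=[* num $]

Answer: reduce F->( E )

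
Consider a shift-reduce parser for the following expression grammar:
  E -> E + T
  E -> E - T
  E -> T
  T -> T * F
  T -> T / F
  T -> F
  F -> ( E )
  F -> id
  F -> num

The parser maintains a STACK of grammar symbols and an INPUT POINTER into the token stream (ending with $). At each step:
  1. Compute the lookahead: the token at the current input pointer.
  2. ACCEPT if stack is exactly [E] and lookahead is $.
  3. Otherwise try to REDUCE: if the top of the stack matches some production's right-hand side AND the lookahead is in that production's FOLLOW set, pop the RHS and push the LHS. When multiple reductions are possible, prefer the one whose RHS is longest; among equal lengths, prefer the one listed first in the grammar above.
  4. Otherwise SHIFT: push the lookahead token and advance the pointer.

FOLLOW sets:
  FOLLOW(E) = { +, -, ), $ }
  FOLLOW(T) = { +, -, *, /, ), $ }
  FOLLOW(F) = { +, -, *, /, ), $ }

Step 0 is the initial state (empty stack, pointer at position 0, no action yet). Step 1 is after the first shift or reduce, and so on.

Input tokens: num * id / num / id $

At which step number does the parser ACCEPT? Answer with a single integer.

Answer: 17

Derivation:
Step 1: shift num. Stack=[num] ptr=1 lookahead=* remaining=[* id / num / id $]
Step 2: reduce F->num. Stack=[F] ptr=1 lookahead=* remaining=[* id / num / id $]
Step 3: reduce T->F. Stack=[T] ptr=1 lookahead=* remaining=[* id / num / id $]
Step 4: shift *. Stack=[T *] ptr=2 lookahead=id remaining=[id / num / id $]
Step 5: shift id. Stack=[T * id] ptr=3 lookahead=/ remaining=[/ num / id $]
Step 6: reduce F->id. Stack=[T * F] ptr=3 lookahead=/ remaining=[/ num / id $]
Step 7: reduce T->T * F. Stack=[T] ptr=3 lookahead=/ remaining=[/ num / id $]
Step 8: shift /. Stack=[T /] ptr=4 lookahead=num remaining=[num / id $]
Step 9: shift num. Stack=[T / num] ptr=5 lookahead=/ remaining=[/ id $]
Step 10: reduce F->num. Stack=[T / F] ptr=5 lookahead=/ remaining=[/ id $]
Step 11: reduce T->T / F. Stack=[T] ptr=5 lookahead=/ remaining=[/ id $]
Step 12: shift /. Stack=[T /] ptr=6 lookahead=id remaining=[id $]
Step 13: shift id. Stack=[T / id] ptr=7 lookahead=$ remaining=[$]
Step 14: reduce F->id. Stack=[T / F] ptr=7 lookahead=$ remaining=[$]
Step 15: reduce T->T / F. Stack=[T] ptr=7 lookahead=$ remaining=[$]
Step 16: reduce E->T. Stack=[E] ptr=7 lookahead=$ remaining=[$]
Step 17: accept. Stack=[E] ptr=7 lookahead=$ remaining=[$]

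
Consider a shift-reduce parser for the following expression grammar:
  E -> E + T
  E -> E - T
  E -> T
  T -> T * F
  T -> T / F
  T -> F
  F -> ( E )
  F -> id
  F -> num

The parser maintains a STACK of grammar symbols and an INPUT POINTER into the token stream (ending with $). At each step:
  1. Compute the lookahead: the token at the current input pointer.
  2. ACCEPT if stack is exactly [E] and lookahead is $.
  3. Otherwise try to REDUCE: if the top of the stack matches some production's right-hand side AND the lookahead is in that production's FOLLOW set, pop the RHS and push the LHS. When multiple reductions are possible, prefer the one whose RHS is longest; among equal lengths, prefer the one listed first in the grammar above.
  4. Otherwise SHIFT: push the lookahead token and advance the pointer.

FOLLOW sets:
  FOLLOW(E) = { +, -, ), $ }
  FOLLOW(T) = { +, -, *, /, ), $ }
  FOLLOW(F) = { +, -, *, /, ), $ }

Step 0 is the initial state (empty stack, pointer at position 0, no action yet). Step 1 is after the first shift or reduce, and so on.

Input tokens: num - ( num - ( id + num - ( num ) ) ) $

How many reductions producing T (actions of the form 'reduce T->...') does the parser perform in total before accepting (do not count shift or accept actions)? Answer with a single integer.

Step 1: shift num. Stack=[num] ptr=1 lookahead=- remaining=[- ( num - ( id + num - ( num ) ) ) $]
Step 2: reduce F->num. Stack=[F] ptr=1 lookahead=- remaining=[- ( num - ( id + num - ( num ) ) ) $]
Step 3: reduce T->F. Stack=[T] ptr=1 lookahead=- remaining=[- ( num - ( id + num - ( num ) ) ) $]
Step 4: reduce E->T. Stack=[E] ptr=1 lookahead=- remaining=[- ( num - ( id + num - ( num ) ) ) $]
Step 5: shift -. Stack=[E -] ptr=2 lookahead=( remaining=[( num - ( id + num - ( num ) ) ) $]
Step 6: shift (. Stack=[E - (] ptr=3 lookahead=num remaining=[num - ( id + num - ( num ) ) ) $]
Step 7: shift num. Stack=[E - ( num] ptr=4 lookahead=- remaining=[- ( id + num - ( num ) ) ) $]
Step 8: reduce F->num. Stack=[E - ( F] ptr=4 lookahead=- remaining=[- ( id + num - ( num ) ) ) $]
Step 9: reduce T->F. Stack=[E - ( T] ptr=4 lookahead=- remaining=[- ( id + num - ( num ) ) ) $]
Step 10: reduce E->T. Stack=[E - ( E] ptr=4 lookahead=- remaining=[- ( id + num - ( num ) ) ) $]
Step 11: shift -. Stack=[E - ( E -] ptr=5 lookahead=( remaining=[( id + num - ( num ) ) ) $]
Step 12: shift (. Stack=[E - ( E - (] ptr=6 lookahead=id remaining=[id + num - ( num ) ) ) $]
Step 13: shift id. Stack=[E - ( E - ( id] ptr=7 lookahead=+ remaining=[+ num - ( num ) ) ) $]
Step 14: reduce F->id. Stack=[E - ( E - ( F] ptr=7 lookahead=+ remaining=[+ num - ( num ) ) ) $]
Step 15: reduce T->F. Stack=[E - ( E - ( T] ptr=7 lookahead=+ remaining=[+ num - ( num ) ) ) $]
Step 16: reduce E->T. Stack=[E - ( E - ( E] ptr=7 lookahead=+ remaining=[+ num - ( num ) ) ) $]
Step 17: shift +. Stack=[E - ( E - ( E +] ptr=8 lookahead=num remaining=[num - ( num ) ) ) $]
Step 18: shift num. Stack=[E - ( E - ( E + num] ptr=9 lookahead=- remaining=[- ( num ) ) ) $]
Step 19: reduce F->num. Stack=[E - ( E - ( E + F] ptr=9 lookahead=- remaining=[- ( num ) ) ) $]
Step 20: reduce T->F. Stack=[E - ( E - ( E + T] ptr=9 lookahead=- remaining=[- ( num ) ) ) $]
Step 21: reduce E->E + T. Stack=[E - ( E - ( E] ptr=9 lookahead=- remaining=[- ( num ) ) ) $]
Step 22: shift -. Stack=[E - ( E - ( E -] ptr=10 lookahead=( remaining=[( num ) ) ) $]
Step 23: shift (. Stack=[E - ( E - ( E - (] ptr=11 lookahead=num remaining=[num ) ) ) $]
Step 24: shift num. Stack=[E - ( E - ( E - ( num] ptr=12 lookahead=) remaining=[) ) ) $]
Step 25: reduce F->num. Stack=[E - ( E - ( E - ( F] ptr=12 lookahead=) remaining=[) ) ) $]
Step 26: reduce T->F. Stack=[E - ( E - ( E - ( T] ptr=12 lookahead=) remaining=[) ) ) $]
Step 27: reduce E->T. Stack=[E - ( E - ( E - ( E] ptr=12 lookahead=) remaining=[) ) ) $]
Step 28: shift ). Stack=[E - ( E - ( E - ( E )] ptr=13 lookahead=) remaining=[) ) $]
Step 29: reduce F->( E ). Stack=[E - ( E - ( E - F] ptr=13 lookahead=) remaining=[) ) $]
Step 30: reduce T->F. Stack=[E - ( E - ( E - T] ptr=13 lookahead=) remaining=[) ) $]
Step 31: reduce E->E - T. Stack=[E - ( E - ( E] ptr=13 lookahead=) remaining=[) ) $]
Step 32: shift ). Stack=[E - ( E - ( E )] ptr=14 lookahead=) remaining=[) $]
Step 33: reduce F->( E ). Stack=[E - ( E - F] ptr=14 lookahead=) remaining=[) $]
Step 34: reduce T->F. Stack=[E - ( E - T] ptr=14 lookahead=) remaining=[) $]
Step 35: reduce E->E - T. Stack=[E - ( E] ptr=14 lookahead=) remaining=[) $]
Step 36: shift ). Stack=[E - ( E )] ptr=15 lookahead=$ remaining=[$]
Step 37: reduce F->( E ). Stack=[E - F] ptr=15 lookahead=$ remaining=[$]
Step 38: reduce T->F. Stack=[E - T] ptr=15 lookahead=$ remaining=[$]
Step 39: reduce E->E - T. Stack=[E] ptr=15 lookahead=$ remaining=[$]
Step 40: accept. Stack=[E] ptr=15 lookahead=$ remaining=[$]

Answer: 8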